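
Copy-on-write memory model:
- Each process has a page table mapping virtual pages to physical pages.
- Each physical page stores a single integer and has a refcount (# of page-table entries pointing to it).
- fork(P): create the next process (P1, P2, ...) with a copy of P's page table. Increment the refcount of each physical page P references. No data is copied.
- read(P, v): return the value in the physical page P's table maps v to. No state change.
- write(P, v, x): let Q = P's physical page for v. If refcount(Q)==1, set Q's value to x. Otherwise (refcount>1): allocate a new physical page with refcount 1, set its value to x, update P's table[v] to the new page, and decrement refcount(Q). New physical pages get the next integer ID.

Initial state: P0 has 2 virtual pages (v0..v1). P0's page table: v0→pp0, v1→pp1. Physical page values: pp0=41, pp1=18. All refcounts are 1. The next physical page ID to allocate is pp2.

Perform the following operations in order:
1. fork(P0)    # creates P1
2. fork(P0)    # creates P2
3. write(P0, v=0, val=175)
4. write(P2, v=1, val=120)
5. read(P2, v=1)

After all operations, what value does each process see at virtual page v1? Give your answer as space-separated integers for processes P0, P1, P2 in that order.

Op 1: fork(P0) -> P1. 2 ppages; refcounts: pp0:2 pp1:2
Op 2: fork(P0) -> P2. 2 ppages; refcounts: pp0:3 pp1:3
Op 3: write(P0, v0, 175). refcount(pp0)=3>1 -> COPY to pp2. 3 ppages; refcounts: pp0:2 pp1:3 pp2:1
Op 4: write(P2, v1, 120). refcount(pp1)=3>1 -> COPY to pp3. 4 ppages; refcounts: pp0:2 pp1:2 pp2:1 pp3:1
Op 5: read(P2, v1) -> 120. No state change.
P0: v1 -> pp1 = 18
P1: v1 -> pp1 = 18
P2: v1 -> pp3 = 120

Answer: 18 18 120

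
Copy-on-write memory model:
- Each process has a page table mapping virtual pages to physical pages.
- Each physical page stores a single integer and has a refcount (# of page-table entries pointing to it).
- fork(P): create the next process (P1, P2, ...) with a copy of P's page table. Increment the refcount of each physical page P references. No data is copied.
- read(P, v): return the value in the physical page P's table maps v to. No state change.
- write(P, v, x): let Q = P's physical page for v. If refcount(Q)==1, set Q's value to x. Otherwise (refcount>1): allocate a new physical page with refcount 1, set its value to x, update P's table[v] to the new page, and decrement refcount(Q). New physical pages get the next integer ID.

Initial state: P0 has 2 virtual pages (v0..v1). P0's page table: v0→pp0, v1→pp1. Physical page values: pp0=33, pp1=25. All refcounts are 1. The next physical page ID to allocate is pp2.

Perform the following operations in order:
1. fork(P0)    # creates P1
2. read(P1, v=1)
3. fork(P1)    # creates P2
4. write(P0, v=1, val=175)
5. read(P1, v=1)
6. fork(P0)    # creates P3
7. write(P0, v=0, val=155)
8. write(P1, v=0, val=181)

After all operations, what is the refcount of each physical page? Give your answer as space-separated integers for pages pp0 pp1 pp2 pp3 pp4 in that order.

Op 1: fork(P0) -> P1. 2 ppages; refcounts: pp0:2 pp1:2
Op 2: read(P1, v1) -> 25. No state change.
Op 3: fork(P1) -> P2. 2 ppages; refcounts: pp0:3 pp1:3
Op 4: write(P0, v1, 175). refcount(pp1)=3>1 -> COPY to pp2. 3 ppages; refcounts: pp0:3 pp1:2 pp2:1
Op 5: read(P1, v1) -> 25. No state change.
Op 6: fork(P0) -> P3. 3 ppages; refcounts: pp0:4 pp1:2 pp2:2
Op 7: write(P0, v0, 155). refcount(pp0)=4>1 -> COPY to pp3. 4 ppages; refcounts: pp0:3 pp1:2 pp2:2 pp3:1
Op 8: write(P1, v0, 181). refcount(pp0)=3>1 -> COPY to pp4. 5 ppages; refcounts: pp0:2 pp1:2 pp2:2 pp3:1 pp4:1

Answer: 2 2 2 1 1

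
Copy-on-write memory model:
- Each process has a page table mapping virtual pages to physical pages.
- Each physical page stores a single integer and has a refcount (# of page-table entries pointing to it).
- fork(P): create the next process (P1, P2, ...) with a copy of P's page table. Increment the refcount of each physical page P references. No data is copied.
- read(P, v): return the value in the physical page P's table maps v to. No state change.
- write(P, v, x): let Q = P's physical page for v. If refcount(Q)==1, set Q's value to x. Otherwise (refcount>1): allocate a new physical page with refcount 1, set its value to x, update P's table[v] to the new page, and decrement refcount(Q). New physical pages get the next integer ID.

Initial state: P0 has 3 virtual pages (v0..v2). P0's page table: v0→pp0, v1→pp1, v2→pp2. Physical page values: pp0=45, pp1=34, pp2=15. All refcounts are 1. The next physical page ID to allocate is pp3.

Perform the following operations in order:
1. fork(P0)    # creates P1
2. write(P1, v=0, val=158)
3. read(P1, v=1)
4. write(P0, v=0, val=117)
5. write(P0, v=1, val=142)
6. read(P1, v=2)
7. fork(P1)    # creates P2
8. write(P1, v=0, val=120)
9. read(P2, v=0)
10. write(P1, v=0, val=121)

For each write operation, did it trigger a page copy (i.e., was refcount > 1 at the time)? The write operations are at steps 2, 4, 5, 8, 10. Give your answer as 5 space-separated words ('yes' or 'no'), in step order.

Op 1: fork(P0) -> P1. 3 ppages; refcounts: pp0:2 pp1:2 pp2:2
Op 2: write(P1, v0, 158). refcount(pp0)=2>1 -> COPY to pp3. 4 ppages; refcounts: pp0:1 pp1:2 pp2:2 pp3:1
Op 3: read(P1, v1) -> 34. No state change.
Op 4: write(P0, v0, 117). refcount(pp0)=1 -> write in place. 4 ppages; refcounts: pp0:1 pp1:2 pp2:2 pp3:1
Op 5: write(P0, v1, 142). refcount(pp1)=2>1 -> COPY to pp4. 5 ppages; refcounts: pp0:1 pp1:1 pp2:2 pp3:1 pp4:1
Op 6: read(P1, v2) -> 15. No state change.
Op 7: fork(P1) -> P2. 5 ppages; refcounts: pp0:1 pp1:2 pp2:3 pp3:2 pp4:1
Op 8: write(P1, v0, 120). refcount(pp3)=2>1 -> COPY to pp5. 6 ppages; refcounts: pp0:1 pp1:2 pp2:3 pp3:1 pp4:1 pp5:1
Op 9: read(P2, v0) -> 158. No state change.
Op 10: write(P1, v0, 121). refcount(pp5)=1 -> write in place. 6 ppages; refcounts: pp0:1 pp1:2 pp2:3 pp3:1 pp4:1 pp5:1

yes no yes yes no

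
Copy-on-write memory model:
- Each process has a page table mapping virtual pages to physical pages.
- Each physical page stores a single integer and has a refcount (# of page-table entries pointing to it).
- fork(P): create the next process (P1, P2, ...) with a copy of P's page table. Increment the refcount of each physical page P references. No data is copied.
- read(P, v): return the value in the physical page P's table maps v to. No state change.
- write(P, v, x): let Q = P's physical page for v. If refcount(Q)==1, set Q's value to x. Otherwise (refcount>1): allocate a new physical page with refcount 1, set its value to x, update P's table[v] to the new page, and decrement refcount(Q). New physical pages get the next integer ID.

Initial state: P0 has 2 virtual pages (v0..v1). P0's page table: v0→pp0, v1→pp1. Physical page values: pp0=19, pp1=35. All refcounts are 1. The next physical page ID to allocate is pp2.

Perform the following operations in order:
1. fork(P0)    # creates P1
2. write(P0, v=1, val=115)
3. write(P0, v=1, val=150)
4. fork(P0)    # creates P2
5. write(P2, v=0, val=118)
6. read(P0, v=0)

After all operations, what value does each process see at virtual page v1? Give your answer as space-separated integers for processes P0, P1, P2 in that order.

Op 1: fork(P0) -> P1. 2 ppages; refcounts: pp0:2 pp1:2
Op 2: write(P0, v1, 115). refcount(pp1)=2>1 -> COPY to pp2. 3 ppages; refcounts: pp0:2 pp1:1 pp2:1
Op 3: write(P0, v1, 150). refcount(pp2)=1 -> write in place. 3 ppages; refcounts: pp0:2 pp1:1 pp2:1
Op 4: fork(P0) -> P2. 3 ppages; refcounts: pp0:3 pp1:1 pp2:2
Op 5: write(P2, v0, 118). refcount(pp0)=3>1 -> COPY to pp3. 4 ppages; refcounts: pp0:2 pp1:1 pp2:2 pp3:1
Op 6: read(P0, v0) -> 19. No state change.
P0: v1 -> pp2 = 150
P1: v1 -> pp1 = 35
P2: v1 -> pp2 = 150

Answer: 150 35 150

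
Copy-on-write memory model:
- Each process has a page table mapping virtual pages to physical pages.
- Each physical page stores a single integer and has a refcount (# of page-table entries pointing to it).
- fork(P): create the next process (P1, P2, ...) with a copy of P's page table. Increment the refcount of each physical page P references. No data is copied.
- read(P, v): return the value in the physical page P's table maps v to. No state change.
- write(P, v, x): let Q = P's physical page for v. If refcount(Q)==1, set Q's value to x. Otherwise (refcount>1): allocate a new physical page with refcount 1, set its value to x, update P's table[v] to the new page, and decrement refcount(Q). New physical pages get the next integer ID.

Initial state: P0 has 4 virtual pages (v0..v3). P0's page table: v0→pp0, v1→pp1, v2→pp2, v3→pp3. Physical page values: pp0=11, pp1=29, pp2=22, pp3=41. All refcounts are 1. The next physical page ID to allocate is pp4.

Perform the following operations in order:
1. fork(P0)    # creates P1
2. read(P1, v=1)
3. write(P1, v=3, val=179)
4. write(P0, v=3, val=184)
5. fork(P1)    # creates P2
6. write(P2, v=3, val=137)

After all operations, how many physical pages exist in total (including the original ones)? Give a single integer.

Op 1: fork(P0) -> P1. 4 ppages; refcounts: pp0:2 pp1:2 pp2:2 pp3:2
Op 2: read(P1, v1) -> 29. No state change.
Op 3: write(P1, v3, 179). refcount(pp3)=2>1 -> COPY to pp4. 5 ppages; refcounts: pp0:2 pp1:2 pp2:2 pp3:1 pp4:1
Op 4: write(P0, v3, 184). refcount(pp3)=1 -> write in place. 5 ppages; refcounts: pp0:2 pp1:2 pp2:2 pp3:1 pp4:1
Op 5: fork(P1) -> P2. 5 ppages; refcounts: pp0:3 pp1:3 pp2:3 pp3:1 pp4:2
Op 6: write(P2, v3, 137). refcount(pp4)=2>1 -> COPY to pp5. 6 ppages; refcounts: pp0:3 pp1:3 pp2:3 pp3:1 pp4:1 pp5:1

Answer: 6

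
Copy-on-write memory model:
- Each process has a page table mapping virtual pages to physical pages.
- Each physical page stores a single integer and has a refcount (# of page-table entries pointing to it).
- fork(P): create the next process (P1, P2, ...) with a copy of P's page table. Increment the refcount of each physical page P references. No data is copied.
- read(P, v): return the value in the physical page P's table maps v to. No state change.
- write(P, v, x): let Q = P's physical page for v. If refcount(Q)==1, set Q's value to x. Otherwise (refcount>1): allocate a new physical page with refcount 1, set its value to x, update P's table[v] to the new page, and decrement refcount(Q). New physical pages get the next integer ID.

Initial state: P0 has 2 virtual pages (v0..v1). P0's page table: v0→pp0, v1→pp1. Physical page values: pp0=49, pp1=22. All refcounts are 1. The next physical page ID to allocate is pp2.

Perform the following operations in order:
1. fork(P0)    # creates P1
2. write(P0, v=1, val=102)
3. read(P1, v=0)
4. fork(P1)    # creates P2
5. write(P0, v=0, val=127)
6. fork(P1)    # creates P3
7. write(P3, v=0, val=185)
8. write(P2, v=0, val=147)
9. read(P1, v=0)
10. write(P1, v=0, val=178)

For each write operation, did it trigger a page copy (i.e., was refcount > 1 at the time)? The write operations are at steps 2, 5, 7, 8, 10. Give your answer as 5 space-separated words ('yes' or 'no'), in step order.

Op 1: fork(P0) -> P1. 2 ppages; refcounts: pp0:2 pp1:2
Op 2: write(P0, v1, 102). refcount(pp1)=2>1 -> COPY to pp2. 3 ppages; refcounts: pp0:2 pp1:1 pp2:1
Op 3: read(P1, v0) -> 49. No state change.
Op 4: fork(P1) -> P2. 3 ppages; refcounts: pp0:3 pp1:2 pp2:1
Op 5: write(P0, v0, 127). refcount(pp0)=3>1 -> COPY to pp3. 4 ppages; refcounts: pp0:2 pp1:2 pp2:1 pp3:1
Op 6: fork(P1) -> P3. 4 ppages; refcounts: pp0:3 pp1:3 pp2:1 pp3:1
Op 7: write(P3, v0, 185). refcount(pp0)=3>1 -> COPY to pp4. 5 ppages; refcounts: pp0:2 pp1:3 pp2:1 pp3:1 pp4:1
Op 8: write(P2, v0, 147). refcount(pp0)=2>1 -> COPY to pp5. 6 ppages; refcounts: pp0:1 pp1:3 pp2:1 pp3:1 pp4:1 pp5:1
Op 9: read(P1, v0) -> 49. No state change.
Op 10: write(P1, v0, 178). refcount(pp0)=1 -> write in place. 6 ppages; refcounts: pp0:1 pp1:3 pp2:1 pp3:1 pp4:1 pp5:1

yes yes yes yes no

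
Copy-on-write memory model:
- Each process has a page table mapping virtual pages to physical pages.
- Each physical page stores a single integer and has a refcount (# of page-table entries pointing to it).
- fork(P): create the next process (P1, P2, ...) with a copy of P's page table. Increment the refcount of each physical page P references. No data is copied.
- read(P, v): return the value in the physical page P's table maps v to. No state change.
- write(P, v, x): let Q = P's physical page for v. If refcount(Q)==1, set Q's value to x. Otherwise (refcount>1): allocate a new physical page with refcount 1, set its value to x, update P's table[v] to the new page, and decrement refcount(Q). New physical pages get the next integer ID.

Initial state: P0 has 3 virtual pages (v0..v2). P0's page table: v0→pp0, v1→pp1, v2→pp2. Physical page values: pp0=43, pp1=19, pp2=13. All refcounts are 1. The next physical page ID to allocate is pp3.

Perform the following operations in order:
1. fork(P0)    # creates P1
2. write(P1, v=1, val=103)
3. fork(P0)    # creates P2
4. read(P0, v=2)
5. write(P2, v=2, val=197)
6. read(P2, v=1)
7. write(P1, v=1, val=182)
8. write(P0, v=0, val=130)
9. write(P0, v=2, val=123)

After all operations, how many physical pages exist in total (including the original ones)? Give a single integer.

Answer: 7

Derivation:
Op 1: fork(P0) -> P1. 3 ppages; refcounts: pp0:2 pp1:2 pp2:2
Op 2: write(P1, v1, 103). refcount(pp1)=2>1 -> COPY to pp3. 4 ppages; refcounts: pp0:2 pp1:1 pp2:2 pp3:1
Op 3: fork(P0) -> P2. 4 ppages; refcounts: pp0:3 pp1:2 pp2:3 pp3:1
Op 4: read(P0, v2) -> 13. No state change.
Op 5: write(P2, v2, 197). refcount(pp2)=3>1 -> COPY to pp4. 5 ppages; refcounts: pp0:3 pp1:2 pp2:2 pp3:1 pp4:1
Op 6: read(P2, v1) -> 19. No state change.
Op 7: write(P1, v1, 182). refcount(pp3)=1 -> write in place. 5 ppages; refcounts: pp0:3 pp1:2 pp2:2 pp3:1 pp4:1
Op 8: write(P0, v0, 130). refcount(pp0)=3>1 -> COPY to pp5. 6 ppages; refcounts: pp0:2 pp1:2 pp2:2 pp3:1 pp4:1 pp5:1
Op 9: write(P0, v2, 123). refcount(pp2)=2>1 -> COPY to pp6. 7 ppages; refcounts: pp0:2 pp1:2 pp2:1 pp3:1 pp4:1 pp5:1 pp6:1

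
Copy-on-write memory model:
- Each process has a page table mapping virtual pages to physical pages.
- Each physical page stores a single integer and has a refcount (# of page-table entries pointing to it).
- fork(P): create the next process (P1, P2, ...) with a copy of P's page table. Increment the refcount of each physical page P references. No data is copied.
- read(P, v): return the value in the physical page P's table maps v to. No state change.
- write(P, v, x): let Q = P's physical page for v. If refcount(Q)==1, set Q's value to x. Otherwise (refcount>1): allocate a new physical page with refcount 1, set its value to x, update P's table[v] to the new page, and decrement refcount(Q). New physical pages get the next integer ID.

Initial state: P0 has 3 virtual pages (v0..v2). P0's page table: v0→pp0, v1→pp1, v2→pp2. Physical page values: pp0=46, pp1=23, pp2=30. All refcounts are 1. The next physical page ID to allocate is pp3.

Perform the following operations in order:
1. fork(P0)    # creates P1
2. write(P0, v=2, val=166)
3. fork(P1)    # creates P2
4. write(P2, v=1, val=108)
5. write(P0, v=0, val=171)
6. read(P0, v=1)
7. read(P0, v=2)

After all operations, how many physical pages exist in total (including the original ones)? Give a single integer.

Answer: 6

Derivation:
Op 1: fork(P0) -> P1. 3 ppages; refcounts: pp0:2 pp1:2 pp2:2
Op 2: write(P0, v2, 166). refcount(pp2)=2>1 -> COPY to pp3. 4 ppages; refcounts: pp0:2 pp1:2 pp2:1 pp3:1
Op 3: fork(P1) -> P2. 4 ppages; refcounts: pp0:3 pp1:3 pp2:2 pp3:1
Op 4: write(P2, v1, 108). refcount(pp1)=3>1 -> COPY to pp4. 5 ppages; refcounts: pp0:3 pp1:2 pp2:2 pp3:1 pp4:1
Op 5: write(P0, v0, 171). refcount(pp0)=3>1 -> COPY to pp5. 6 ppages; refcounts: pp0:2 pp1:2 pp2:2 pp3:1 pp4:1 pp5:1
Op 6: read(P0, v1) -> 23. No state change.
Op 7: read(P0, v2) -> 166. No state change.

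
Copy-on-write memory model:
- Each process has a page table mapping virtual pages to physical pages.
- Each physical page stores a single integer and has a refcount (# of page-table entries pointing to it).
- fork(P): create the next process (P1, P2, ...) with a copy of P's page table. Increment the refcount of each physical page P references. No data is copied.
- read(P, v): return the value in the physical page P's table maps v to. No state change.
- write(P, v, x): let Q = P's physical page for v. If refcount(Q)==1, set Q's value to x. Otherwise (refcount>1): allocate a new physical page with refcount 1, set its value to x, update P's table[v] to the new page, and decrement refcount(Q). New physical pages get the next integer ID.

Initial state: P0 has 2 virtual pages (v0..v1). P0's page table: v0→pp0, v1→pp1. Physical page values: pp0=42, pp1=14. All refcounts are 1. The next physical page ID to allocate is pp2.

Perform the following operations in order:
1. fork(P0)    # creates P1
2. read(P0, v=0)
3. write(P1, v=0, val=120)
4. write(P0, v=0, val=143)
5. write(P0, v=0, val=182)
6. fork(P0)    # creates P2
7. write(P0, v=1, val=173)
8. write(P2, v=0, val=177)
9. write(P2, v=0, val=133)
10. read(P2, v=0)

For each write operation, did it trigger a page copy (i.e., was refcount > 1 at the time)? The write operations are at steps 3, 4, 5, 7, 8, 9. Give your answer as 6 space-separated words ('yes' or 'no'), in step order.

Op 1: fork(P0) -> P1. 2 ppages; refcounts: pp0:2 pp1:2
Op 2: read(P0, v0) -> 42. No state change.
Op 3: write(P1, v0, 120). refcount(pp0)=2>1 -> COPY to pp2. 3 ppages; refcounts: pp0:1 pp1:2 pp2:1
Op 4: write(P0, v0, 143). refcount(pp0)=1 -> write in place. 3 ppages; refcounts: pp0:1 pp1:2 pp2:1
Op 5: write(P0, v0, 182). refcount(pp0)=1 -> write in place. 3 ppages; refcounts: pp0:1 pp1:2 pp2:1
Op 6: fork(P0) -> P2. 3 ppages; refcounts: pp0:2 pp1:3 pp2:1
Op 7: write(P0, v1, 173). refcount(pp1)=3>1 -> COPY to pp3. 4 ppages; refcounts: pp0:2 pp1:2 pp2:1 pp3:1
Op 8: write(P2, v0, 177). refcount(pp0)=2>1 -> COPY to pp4. 5 ppages; refcounts: pp0:1 pp1:2 pp2:1 pp3:1 pp4:1
Op 9: write(P2, v0, 133). refcount(pp4)=1 -> write in place. 5 ppages; refcounts: pp0:1 pp1:2 pp2:1 pp3:1 pp4:1
Op 10: read(P2, v0) -> 133. No state change.

yes no no yes yes no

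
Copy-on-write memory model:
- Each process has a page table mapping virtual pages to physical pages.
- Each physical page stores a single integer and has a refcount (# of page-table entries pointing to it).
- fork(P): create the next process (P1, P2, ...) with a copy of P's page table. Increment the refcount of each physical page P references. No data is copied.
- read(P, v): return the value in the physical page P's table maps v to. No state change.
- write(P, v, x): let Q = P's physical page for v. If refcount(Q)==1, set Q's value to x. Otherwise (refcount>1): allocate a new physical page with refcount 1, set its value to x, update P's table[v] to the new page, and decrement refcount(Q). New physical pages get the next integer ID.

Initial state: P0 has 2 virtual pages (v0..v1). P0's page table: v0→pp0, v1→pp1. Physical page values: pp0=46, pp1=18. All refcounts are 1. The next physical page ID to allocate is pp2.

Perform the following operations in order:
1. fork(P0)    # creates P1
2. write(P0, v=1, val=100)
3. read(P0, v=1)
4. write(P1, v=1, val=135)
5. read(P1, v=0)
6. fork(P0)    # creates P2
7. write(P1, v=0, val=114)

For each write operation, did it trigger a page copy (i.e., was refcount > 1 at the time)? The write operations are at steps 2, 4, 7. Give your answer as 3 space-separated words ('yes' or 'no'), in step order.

Op 1: fork(P0) -> P1. 2 ppages; refcounts: pp0:2 pp1:2
Op 2: write(P0, v1, 100). refcount(pp1)=2>1 -> COPY to pp2. 3 ppages; refcounts: pp0:2 pp1:1 pp2:1
Op 3: read(P0, v1) -> 100. No state change.
Op 4: write(P1, v1, 135). refcount(pp1)=1 -> write in place. 3 ppages; refcounts: pp0:2 pp1:1 pp2:1
Op 5: read(P1, v0) -> 46. No state change.
Op 6: fork(P0) -> P2. 3 ppages; refcounts: pp0:3 pp1:1 pp2:2
Op 7: write(P1, v0, 114). refcount(pp0)=3>1 -> COPY to pp3. 4 ppages; refcounts: pp0:2 pp1:1 pp2:2 pp3:1

yes no yes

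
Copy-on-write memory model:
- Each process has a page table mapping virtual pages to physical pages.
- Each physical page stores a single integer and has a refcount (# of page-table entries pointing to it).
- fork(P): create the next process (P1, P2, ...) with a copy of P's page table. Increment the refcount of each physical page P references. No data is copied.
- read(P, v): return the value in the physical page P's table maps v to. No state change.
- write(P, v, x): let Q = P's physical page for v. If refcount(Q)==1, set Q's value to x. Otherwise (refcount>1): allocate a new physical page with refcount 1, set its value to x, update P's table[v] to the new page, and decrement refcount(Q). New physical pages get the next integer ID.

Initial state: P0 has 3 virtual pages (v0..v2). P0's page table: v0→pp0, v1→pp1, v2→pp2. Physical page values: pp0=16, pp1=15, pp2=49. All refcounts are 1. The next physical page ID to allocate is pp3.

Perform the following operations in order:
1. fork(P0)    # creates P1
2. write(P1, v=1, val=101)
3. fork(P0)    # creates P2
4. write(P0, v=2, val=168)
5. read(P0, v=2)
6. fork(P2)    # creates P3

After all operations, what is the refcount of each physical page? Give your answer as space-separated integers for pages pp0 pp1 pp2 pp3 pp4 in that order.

Answer: 4 3 3 1 1

Derivation:
Op 1: fork(P0) -> P1. 3 ppages; refcounts: pp0:2 pp1:2 pp2:2
Op 2: write(P1, v1, 101). refcount(pp1)=2>1 -> COPY to pp3. 4 ppages; refcounts: pp0:2 pp1:1 pp2:2 pp3:1
Op 3: fork(P0) -> P2. 4 ppages; refcounts: pp0:3 pp1:2 pp2:3 pp3:1
Op 4: write(P0, v2, 168). refcount(pp2)=3>1 -> COPY to pp4. 5 ppages; refcounts: pp0:3 pp1:2 pp2:2 pp3:1 pp4:1
Op 5: read(P0, v2) -> 168. No state change.
Op 6: fork(P2) -> P3. 5 ppages; refcounts: pp0:4 pp1:3 pp2:3 pp3:1 pp4:1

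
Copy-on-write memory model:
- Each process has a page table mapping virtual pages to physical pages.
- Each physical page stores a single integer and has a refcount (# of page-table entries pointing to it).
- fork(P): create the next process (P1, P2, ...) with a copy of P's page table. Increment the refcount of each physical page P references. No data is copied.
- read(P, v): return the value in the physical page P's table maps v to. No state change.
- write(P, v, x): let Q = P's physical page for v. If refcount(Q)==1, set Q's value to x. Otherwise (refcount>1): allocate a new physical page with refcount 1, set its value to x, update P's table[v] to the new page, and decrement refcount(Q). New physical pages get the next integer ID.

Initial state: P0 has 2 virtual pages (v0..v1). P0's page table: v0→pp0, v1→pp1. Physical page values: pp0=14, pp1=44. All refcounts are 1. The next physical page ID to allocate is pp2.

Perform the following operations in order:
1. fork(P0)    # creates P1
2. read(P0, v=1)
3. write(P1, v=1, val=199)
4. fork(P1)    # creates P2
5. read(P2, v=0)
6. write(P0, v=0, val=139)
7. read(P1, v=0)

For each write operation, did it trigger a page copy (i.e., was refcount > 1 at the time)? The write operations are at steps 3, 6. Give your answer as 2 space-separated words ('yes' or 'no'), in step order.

Op 1: fork(P0) -> P1. 2 ppages; refcounts: pp0:2 pp1:2
Op 2: read(P0, v1) -> 44. No state change.
Op 3: write(P1, v1, 199). refcount(pp1)=2>1 -> COPY to pp2. 3 ppages; refcounts: pp0:2 pp1:1 pp2:1
Op 4: fork(P1) -> P2. 3 ppages; refcounts: pp0:3 pp1:1 pp2:2
Op 5: read(P2, v0) -> 14. No state change.
Op 6: write(P0, v0, 139). refcount(pp0)=3>1 -> COPY to pp3. 4 ppages; refcounts: pp0:2 pp1:1 pp2:2 pp3:1
Op 7: read(P1, v0) -> 14. No state change.

yes yes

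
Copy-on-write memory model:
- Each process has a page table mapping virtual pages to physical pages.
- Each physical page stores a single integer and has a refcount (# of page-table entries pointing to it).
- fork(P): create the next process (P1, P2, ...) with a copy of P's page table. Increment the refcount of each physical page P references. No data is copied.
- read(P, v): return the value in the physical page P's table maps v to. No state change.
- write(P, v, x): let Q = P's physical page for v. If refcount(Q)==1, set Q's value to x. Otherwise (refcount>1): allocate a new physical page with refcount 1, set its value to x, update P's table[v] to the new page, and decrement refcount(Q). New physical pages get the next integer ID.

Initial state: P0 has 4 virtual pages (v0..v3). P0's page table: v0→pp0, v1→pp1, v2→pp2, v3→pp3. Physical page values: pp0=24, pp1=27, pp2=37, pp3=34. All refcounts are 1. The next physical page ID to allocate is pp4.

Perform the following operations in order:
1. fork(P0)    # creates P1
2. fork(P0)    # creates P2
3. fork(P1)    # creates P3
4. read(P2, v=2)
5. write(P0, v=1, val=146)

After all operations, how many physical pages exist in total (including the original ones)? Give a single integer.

Op 1: fork(P0) -> P1. 4 ppages; refcounts: pp0:2 pp1:2 pp2:2 pp3:2
Op 2: fork(P0) -> P2. 4 ppages; refcounts: pp0:3 pp1:3 pp2:3 pp3:3
Op 3: fork(P1) -> P3. 4 ppages; refcounts: pp0:4 pp1:4 pp2:4 pp3:4
Op 4: read(P2, v2) -> 37. No state change.
Op 5: write(P0, v1, 146). refcount(pp1)=4>1 -> COPY to pp4. 5 ppages; refcounts: pp0:4 pp1:3 pp2:4 pp3:4 pp4:1

Answer: 5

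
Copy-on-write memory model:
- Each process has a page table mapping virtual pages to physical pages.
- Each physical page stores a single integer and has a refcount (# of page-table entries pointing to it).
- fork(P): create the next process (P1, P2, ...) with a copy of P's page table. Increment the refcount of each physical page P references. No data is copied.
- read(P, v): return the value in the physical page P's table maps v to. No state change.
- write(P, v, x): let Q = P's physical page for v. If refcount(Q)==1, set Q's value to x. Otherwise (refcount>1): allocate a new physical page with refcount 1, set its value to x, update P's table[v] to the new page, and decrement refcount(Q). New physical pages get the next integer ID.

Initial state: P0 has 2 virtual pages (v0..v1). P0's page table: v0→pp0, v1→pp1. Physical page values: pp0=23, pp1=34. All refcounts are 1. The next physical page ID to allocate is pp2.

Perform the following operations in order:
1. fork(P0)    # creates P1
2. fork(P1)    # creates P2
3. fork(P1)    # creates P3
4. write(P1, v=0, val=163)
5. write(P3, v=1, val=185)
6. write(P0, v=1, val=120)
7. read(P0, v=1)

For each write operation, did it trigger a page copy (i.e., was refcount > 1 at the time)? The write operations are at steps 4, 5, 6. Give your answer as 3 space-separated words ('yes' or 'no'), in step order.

Op 1: fork(P0) -> P1. 2 ppages; refcounts: pp0:2 pp1:2
Op 2: fork(P1) -> P2. 2 ppages; refcounts: pp0:3 pp1:3
Op 3: fork(P1) -> P3. 2 ppages; refcounts: pp0:4 pp1:4
Op 4: write(P1, v0, 163). refcount(pp0)=4>1 -> COPY to pp2. 3 ppages; refcounts: pp0:3 pp1:4 pp2:1
Op 5: write(P3, v1, 185). refcount(pp1)=4>1 -> COPY to pp3. 4 ppages; refcounts: pp0:3 pp1:3 pp2:1 pp3:1
Op 6: write(P0, v1, 120). refcount(pp1)=3>1 -> COPY to pp4. 5 ppages; refcounts: pp0:3 pp1:2 pp2:1 pp3:1 pp4:1
Op 7: read(P0, v1) -> 120. No state change.

yes yes yes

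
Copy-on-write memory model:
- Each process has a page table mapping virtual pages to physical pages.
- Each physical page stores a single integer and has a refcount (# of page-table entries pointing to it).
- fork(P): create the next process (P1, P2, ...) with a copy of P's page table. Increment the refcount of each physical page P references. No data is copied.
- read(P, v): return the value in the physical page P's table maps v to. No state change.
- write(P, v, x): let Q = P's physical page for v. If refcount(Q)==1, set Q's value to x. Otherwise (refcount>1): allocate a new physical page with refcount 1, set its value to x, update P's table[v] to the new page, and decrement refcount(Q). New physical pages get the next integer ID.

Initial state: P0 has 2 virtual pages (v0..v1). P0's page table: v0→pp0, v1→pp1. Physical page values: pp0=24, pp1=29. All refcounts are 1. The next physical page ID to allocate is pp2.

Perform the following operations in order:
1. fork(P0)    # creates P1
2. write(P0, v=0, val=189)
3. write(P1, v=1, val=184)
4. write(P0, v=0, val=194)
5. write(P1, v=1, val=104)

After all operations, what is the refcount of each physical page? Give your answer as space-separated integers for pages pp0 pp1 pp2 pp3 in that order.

Op 1: fork(P0) -> P1. 2 ppages; refcounts: pp0:2 pp1:2
Op 2: write(P0, v0, 189). refcount(pp0)=2>1 -> COPY to pp2. 3 ppages; refcounts: pp0:1 pp1:2 pp2:1
Op 3: write(P1, v1, 184). refcount(pp1)=2>1 -> COPY to pp3. 4 ppages; refcounts: pp0:1 pp1:1 pp2:1 pp3:1
Op 4: write(P0, v0, 194). refcount(pp2)=1 -> write in place. 4 ppages; refcounts: pp0:1 pp1:1 pp2:1 pp3:1
Op 5: write(P1, v1, 104). refcount(pp3)=1 -> write in place. 4 ppages; refcounts: pp0:1 pp1:1 pp2:1 pp3:1

Answer: 1 1 1 1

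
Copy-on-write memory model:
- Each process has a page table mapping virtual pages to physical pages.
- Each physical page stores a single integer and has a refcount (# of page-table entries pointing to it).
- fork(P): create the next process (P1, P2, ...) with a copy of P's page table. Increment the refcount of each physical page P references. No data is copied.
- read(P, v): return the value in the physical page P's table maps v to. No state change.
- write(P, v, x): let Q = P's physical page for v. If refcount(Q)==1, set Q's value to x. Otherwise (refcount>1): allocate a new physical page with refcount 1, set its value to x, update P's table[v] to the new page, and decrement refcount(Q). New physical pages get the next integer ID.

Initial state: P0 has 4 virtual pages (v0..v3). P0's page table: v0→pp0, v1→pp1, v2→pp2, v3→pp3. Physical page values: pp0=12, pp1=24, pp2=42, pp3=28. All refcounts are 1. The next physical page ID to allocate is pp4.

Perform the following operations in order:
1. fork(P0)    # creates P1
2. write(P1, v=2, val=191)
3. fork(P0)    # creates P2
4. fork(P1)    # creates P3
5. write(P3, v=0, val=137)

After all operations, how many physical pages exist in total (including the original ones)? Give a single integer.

Answer: 6

Derivation:
Op 1: fork(P0) -> P1. 4 ppages; refcounts: pp0:2 pp1:2 pp2:2 pp3:2
Op 2: write(P1, v2, 191). refcount(pp2)=2>1 -> COPY to pp4. 5 ppages; refcounts: pp0:2 pp1:2 pp2:1 pp3:2 pp4:1
Op 3: fork(P0) -> P2. 5 ppages; refcounts: pp0:3 pp1:3 pp2:2 pp3:3 pp4:1
Op 4: fork(P1) -> P3. 5 ppages; refcounts: pp0:4 pp1:4 pp2:2 pp3:4 pp4:2
Op 5: write(P3, v0, 137). refcount(pp0)=4>1 -> COPY to pp5. 6 ppages; refcounts: pp0:3 pp1:4 pp2:2 pp3:4 pp4:2 pp5:1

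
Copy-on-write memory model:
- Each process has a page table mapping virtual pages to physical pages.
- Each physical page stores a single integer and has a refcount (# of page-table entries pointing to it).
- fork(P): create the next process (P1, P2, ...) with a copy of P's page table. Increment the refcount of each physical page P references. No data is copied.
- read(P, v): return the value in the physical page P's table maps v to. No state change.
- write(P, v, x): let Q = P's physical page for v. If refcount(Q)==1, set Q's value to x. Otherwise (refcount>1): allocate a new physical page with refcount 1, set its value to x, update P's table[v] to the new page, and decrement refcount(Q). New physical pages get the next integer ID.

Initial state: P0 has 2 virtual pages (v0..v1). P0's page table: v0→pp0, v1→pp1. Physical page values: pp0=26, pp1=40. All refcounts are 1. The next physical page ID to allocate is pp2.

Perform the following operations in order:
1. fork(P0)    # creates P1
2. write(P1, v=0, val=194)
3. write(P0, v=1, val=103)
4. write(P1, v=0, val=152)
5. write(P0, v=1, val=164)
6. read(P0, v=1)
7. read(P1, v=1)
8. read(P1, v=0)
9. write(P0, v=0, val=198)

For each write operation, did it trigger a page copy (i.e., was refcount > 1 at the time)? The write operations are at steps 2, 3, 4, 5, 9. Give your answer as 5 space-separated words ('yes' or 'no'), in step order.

Op 1: fork(P0) -> P1. 2 ppages; refcounts: pp0:2 pp1:2
Op 2: write(P1, v0, 194). refcount(pp0)=2>1 -> COPY to pp2. 3 ppages; refcounts: pp0:1 pp1:2 pp2:1
Op 3: write(P0, v1, 103). refcount(pp1)=2>1 -> COPY to pp3. 4 ppages; refcounts: pp0:1 pp1:1 pp2:1 pp3:1
Op 4: write(P1, v0, 152). refcount(pp2)=1 -> write in place. 4 ppages; refcounts: pp0:1 pp1:1 pp2:1 pp3:1
Op 5: write(P0, v1, 164). refcount(pp3)=1 -> write in place. 4 ppages; refcounts: pp0:1 pp1:1 pp2:1 pp3:1
Op 6: read(P0, v1) -> 164. No state change.
Op 7: read(P1, v1) -> 40. No state change.
Op 8: read(P1, v0) -> 152. No state change.
Op 9: write(P0, v0, 198). refcount(pp0)=1 -> write in place. 4 ppages; refcounts: pp0:1 pp1:1 pp2:1 pp3:1

yes yes no no no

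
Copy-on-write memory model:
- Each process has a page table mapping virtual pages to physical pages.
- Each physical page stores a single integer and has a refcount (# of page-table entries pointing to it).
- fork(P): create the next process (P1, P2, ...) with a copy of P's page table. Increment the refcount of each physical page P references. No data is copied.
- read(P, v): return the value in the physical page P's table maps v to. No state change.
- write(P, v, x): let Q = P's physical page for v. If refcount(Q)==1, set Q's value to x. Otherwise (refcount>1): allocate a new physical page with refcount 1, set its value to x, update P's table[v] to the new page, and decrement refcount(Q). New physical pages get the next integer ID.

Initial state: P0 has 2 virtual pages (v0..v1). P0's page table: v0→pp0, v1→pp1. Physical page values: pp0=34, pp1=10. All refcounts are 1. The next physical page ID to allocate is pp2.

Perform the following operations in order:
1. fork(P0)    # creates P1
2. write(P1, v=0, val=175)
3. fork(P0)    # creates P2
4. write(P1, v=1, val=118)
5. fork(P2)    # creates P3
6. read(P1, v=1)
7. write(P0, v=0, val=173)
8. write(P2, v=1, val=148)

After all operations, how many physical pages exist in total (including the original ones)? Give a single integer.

Op 1: fork(P0) -> P1. 2 ppages; refcounts: pp0:2 pp1:2
Op 2: write(P1, v0, 175). refcount(pp0)=2>1 -> COPY to pp2. 3 ppages; refcounts: pp0:1 pp1:2 pp2:1
Op 3: fork(P0) -> P2. 3 ppages; refcounts: pp0:2 pp1:3 pp2:1
Op 4: write(P1, v1, 118). refcount(pp1)=3>1 -> COPY to pp3. 4 ppages; refcounts: pp0:2 pp1:2 pp2:1 pp3:1
Op 5: fork(P2) -> P3. 4 ppages; refcounts: pp0:3 pp1:3 pp2:1 pp3:1
Op 6: read(P1, v1) -> 118. No state change.
Op 7: write(P0, v0, 173). refcount(pp0)=3>1 -> COPY to pp4. 5 ppages; refcounts: pp0:2 pp1:3 pp2:1 pp3:1 pp4:1
Op 8: write(P2, v1, 148). refcount(pp1)=3>1 -> COPY to pp5. 6 ppages; refcounts: pp0:2 pp1:2 pp2:1 pp3:1 pp4:1 pp5:1

Answer: 6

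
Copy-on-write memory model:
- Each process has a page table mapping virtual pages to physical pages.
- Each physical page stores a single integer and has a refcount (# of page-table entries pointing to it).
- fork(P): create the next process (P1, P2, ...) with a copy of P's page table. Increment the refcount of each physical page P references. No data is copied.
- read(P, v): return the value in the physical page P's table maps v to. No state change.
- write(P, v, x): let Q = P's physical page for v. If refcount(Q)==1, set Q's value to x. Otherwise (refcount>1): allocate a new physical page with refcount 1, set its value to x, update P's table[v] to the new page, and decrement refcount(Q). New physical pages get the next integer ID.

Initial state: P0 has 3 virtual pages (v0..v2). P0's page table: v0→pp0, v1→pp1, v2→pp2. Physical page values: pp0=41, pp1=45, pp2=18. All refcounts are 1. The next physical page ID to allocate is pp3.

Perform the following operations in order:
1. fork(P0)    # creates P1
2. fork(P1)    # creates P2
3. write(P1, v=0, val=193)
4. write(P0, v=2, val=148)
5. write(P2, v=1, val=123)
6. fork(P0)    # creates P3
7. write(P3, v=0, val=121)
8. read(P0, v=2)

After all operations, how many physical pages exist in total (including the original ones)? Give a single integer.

Op 1: fork(P0) -> P1. 3 ppages; refcounts: pp0:2 pp1:2 pp2:2
Op 2: fork(P1) -> P2. 3 ppages; refcounts: pp0:3 pp1:3 pp2:3
Op 3: write(P1, v0, 193). refcount(pp0)=3>1 -> COPY to pp3. 4 ppages; refcounts: pp0:2 pp1:3 pp2:3 pp3:1
Op 4: write(P0, v2, 148). refcount(pp2)=3>1 -> COPY to pp4. 5 ppages; refcounts: pp0:2 pp1:3 pp2:2 pp3:1 pp4:1
Op 5: write(P2, v1, 123). refcount(pp1)=3>1 -> COPY to pp5. 6 ppages; refcounts: pp0:2 pp1:2 pp2:2 pp3:1 pp4:1 pp5:1
Op 6: fork(P0) -> P3. 6 ppages; refcounts: pp0:3 pp1:3 pp2:2 pp3:1 pp4:2 pp5:1
Op 7: write(P3, v0, 121). refcount(pp0)=3>1 -> COPY to pp6. 7 ppages; refcounts: pp0:2 pp1:3 pp2:2 pp3:1 pp4:2 pp5:1 pp6:1
Op 8: read(P0, v2) -> 148. No state change.

Answer: 7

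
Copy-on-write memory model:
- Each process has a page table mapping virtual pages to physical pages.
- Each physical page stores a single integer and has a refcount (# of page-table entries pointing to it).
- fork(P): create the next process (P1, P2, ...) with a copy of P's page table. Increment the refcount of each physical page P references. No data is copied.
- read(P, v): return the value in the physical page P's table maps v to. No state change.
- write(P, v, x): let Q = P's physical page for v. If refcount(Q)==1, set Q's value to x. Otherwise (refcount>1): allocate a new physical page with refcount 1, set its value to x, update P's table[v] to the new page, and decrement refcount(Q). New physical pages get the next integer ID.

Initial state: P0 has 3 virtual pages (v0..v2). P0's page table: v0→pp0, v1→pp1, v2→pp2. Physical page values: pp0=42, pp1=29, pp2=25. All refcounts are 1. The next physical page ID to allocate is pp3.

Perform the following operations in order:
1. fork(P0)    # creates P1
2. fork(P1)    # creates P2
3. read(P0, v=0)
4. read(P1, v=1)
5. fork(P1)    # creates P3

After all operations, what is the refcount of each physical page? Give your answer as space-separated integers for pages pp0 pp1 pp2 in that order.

Op 1: fork(P0) -> P1. 3 ppages; refcounts: pp0:2 pp1:2 pp2:2
Op 2: fork(P1) -> P2. 3 ppages; refcounts: pp0:3 pp1:3 pp2:3
Op 3: read(P0, v0) -> 42. No state change.
Op 4: read(P1, v1) -> 29. No state change.
Op 5: fork(P1) -> P3. 3 ppages; refcounts: pp0:4 pp1:4 pp2:4

Answer: 4 4 4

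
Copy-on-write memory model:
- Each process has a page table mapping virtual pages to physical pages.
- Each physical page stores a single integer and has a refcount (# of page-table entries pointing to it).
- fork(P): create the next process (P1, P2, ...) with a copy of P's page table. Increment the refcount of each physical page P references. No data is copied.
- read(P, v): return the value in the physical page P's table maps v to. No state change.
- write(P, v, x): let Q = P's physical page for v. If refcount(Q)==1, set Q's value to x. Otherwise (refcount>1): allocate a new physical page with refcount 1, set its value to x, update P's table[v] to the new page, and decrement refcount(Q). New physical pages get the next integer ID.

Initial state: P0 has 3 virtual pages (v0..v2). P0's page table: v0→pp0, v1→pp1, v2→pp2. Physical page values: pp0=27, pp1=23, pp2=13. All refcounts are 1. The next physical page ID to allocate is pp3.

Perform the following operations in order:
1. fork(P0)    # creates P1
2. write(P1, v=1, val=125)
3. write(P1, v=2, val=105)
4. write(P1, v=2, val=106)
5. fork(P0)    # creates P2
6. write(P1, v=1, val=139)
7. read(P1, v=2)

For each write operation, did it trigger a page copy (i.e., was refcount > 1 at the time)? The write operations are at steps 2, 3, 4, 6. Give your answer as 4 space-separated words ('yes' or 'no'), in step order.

Op 1: fork(P0) -> P1. 3 ppages; refcounts: pp0:2 pp1:2 pp2:2
Op 2: write(P1, v1, 125). refcount(pp1)=2>1 -> COPY to pp3. 4 ppages; refcounts: pp0:2 pp1:1 pp2:2 pp3:1
Op 3: write(P1, v2, 105). refcount(pp2)=2>1 -> COPY to pp4. 5 ppages; refcounts: pp0:2 pp1:1 pp2:1 pp3:1 pp4:1
Op 4: write(P1, v2, 106). refcount(pp4)=1 -> write in place. 5 ppages; refcounts: pp0:2 pp1:1 pp2:1 pp3:1 pp4:1
Op 5: fork(P0) -> P2. 5 ppages; refcounts: pp0:3 pp1:2 pp2:2 pp3:1 pp4:1
Op 6: write(P1, v1, 139). refcount(pp3)=1 -> write in place. 5 ppages; refcounts: pp0:3 pp1:2 pp2:2 pp3:1 pp4:1
Op 7: read(P1, v2) -> 106. No state change.

yes yes no no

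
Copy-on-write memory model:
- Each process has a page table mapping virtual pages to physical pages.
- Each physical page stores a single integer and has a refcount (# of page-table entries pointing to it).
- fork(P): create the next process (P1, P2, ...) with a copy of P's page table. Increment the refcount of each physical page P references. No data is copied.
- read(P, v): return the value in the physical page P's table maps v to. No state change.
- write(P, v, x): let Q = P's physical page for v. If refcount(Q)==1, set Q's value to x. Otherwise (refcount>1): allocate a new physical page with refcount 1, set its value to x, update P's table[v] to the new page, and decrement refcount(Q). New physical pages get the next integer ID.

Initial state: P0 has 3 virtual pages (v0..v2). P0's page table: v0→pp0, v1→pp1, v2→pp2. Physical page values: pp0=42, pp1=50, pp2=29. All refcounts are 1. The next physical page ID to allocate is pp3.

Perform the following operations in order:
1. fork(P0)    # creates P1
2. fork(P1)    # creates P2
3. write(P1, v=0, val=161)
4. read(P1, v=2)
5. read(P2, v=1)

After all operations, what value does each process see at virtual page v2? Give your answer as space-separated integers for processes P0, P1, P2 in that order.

Op 1: fork(P0) -> P1. 3 ppages; refcounts: pp0:2 pp1:2 pp2:2
Op 2: fork(P1) -> P2. 3 ppages; refcounts: pp0:3 pp1:3 pp2:3
Op 3: write(P1, v0, 161). refcount(pp0)=3>1 -> COPY to pp3. 4 ppages; refcounts: pp0:2 pp1:3 pp2:3 pp3:1
Op 4: read(P1, v2) -> 29. No state change.
Op 5: read(P2, v1) -> 50. No state change.
P0: v2 -> pp2 = 29
P1: v2 -> pp2 = 29
P2: v2 -> pp2 = 29

Answer: 29 29 29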